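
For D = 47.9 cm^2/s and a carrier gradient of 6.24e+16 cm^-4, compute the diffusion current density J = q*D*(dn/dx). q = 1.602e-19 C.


Step 1: J = q * D * (dn/dx)
Step 2: J = 1.602e-19 * 47.9 * 6.24e+16
Step 3: J = 4.79e-01 A/cm^2

4.79e-01


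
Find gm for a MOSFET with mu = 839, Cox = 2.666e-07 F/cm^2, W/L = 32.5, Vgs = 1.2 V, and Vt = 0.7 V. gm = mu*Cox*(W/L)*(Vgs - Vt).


Step 1: Vov = Vgs - Vt = 1.2 - 0.7 = 0.5 V
Step 2: gm = mu * Cox * (W/L) * Vov
Step 3: gm = 839 * 2.666e-07 * 32.5 * 0.5 = 3.63e-03 S

3.63e-03


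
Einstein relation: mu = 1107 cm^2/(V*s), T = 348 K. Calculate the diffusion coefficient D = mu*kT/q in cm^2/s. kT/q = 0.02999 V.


Step 1: D = mu * (kT/q)
Step 2: D = 1107 * 0.02999
Step 3: D = 33.2 cm^2/s

33.2


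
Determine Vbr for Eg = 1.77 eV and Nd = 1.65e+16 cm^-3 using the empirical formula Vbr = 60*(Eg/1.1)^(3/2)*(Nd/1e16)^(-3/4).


Step 1: Eg/1.1 = 1.77/1.1 = 1.609091
Step 2: (Eg/1.1)^1.5 = 1.609091^1.5 = 2.041131
Step 3: (Nd/1e16)^(-0.75) = (1.65)^(-0.75) = 0.686890
Step 4: Vbr = 60 * 2.041131 * 0.686890 = 84.1 V

84.1


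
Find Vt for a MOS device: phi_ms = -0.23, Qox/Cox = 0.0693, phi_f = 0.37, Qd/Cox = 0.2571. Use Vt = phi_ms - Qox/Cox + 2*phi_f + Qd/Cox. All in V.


Step 1: Vt = phi_ms - Qox/Cox + 2*phi_f + Qd/Cox
Step 2: Vt = -0.23 - 0.0693 + 2*0.37 + 0.2571
Step 3: Vt = -0.23 - 0.0693 + 0.74 + 0.2571
Step 4: Vt = 0.6978 V

0.6978


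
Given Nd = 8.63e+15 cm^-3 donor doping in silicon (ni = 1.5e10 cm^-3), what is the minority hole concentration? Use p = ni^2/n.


Step 1: Since Nd >> ni, n ≈ Nd = 8.63e+15 cm^-3
Step 2: p = ni^2 / n = (1.5e10)^2 / 8.63e+15
Step 3: p = 2.25e20 / 8.63e+15 = 2.61e+04 cm^-3

2.61e+04


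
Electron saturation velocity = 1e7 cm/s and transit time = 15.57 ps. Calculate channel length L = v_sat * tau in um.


Step 1: tau in seconds = 15.57 ps * 1e-12 = 1.5570e-11 s
Step 2: L = v_sat * tau = 1e7 * 1.5570e-11 = 1.5570e-04 cm
Step 3: L in um = 1.5570e-04 * 1e4 = 1.557 um

1.557


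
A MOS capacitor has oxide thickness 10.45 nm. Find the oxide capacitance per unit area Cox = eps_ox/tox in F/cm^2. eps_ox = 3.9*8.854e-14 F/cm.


Step 1: eps_ox = 3.9 * 8.854e-14 = 3.45306e-13 F/cm
Step 2: tox in cm = 10.45 nm * 1e-7 = 1.0450e-06 cm
Step 3: Cox = 3.45306e-13 / 1.0450e-06 = 3.30e-07 F/cm^2

3.30e-07


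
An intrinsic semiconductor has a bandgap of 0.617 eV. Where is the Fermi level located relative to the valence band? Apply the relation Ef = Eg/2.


Step 1: For an intrinsic semiconductor, the Fermi level sits at midgap.
Step 2: Ef = Eg / 2 = 0.617 / 2 = 0.3085 eV

0.3085


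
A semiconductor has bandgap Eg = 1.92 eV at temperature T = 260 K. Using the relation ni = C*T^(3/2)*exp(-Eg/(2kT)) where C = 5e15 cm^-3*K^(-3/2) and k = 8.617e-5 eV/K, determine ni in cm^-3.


Step 1: Compute kT = 8.617e-5 * 260 = 0.0224042 eV
Step 2: Exponent = -Eg/(2kT) = -1.92/(2*0.0224042) = -42.84911
Step 3: T^(3/2) = 260^1.5 = 4192.37
Step 4: ni = 5e15 * 4192.37 * exp(-42.84911) = 5.16e+00 cm^-3

5.16e+00


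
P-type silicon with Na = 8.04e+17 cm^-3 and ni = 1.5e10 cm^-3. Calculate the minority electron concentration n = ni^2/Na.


Step 1: Majority hole concentration p ≈ Na = 8.04e+17 cm^-3
Step 2: n = ni^2 / Na = (1.5e10)^2 / 8.04e+17
Step 3: n = 2.80e+02 cm^-3

2.80e+02


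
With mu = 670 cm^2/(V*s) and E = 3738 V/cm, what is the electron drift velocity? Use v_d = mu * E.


Step 1: v_d = mu * E
Step 2: v_d = 670 * 3738 = 2504460
Step 3: v_d = 2.50e+06 cm/s

2.50e+06


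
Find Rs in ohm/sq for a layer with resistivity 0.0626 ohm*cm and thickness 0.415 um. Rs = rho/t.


Step 1: Convert thickness to cm: t = 0.415 um = 4.1500e-05 cm
Step 2: Rs = rho / t = 0.0626 / 4.1500e-05
Step 3: Rs = 1508.4 ohm/sq

1508.4


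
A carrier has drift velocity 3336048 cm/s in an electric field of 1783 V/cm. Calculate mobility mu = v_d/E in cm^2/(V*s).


Step 1: mu = v_d / E
Step 2: mu = 3336048 / 1783
Step 3: mu = 1871.03 cm^2/(V*s)

1871.03


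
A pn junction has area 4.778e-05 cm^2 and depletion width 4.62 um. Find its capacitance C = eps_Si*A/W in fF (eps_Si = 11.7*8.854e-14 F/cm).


Step 1: eps_Si = 11.7 * 8.854e-14 = 1.035918e-12 F/cm
Step 2: W in cm = 4.62 * 1e-4 = 4.62e-04 cm
Step 3: C = 1.035918e-12 * 4.778e-05 / 4.62e-04 = 1.071345e-13 F
Step 4: C = 107.13 fF

107.13


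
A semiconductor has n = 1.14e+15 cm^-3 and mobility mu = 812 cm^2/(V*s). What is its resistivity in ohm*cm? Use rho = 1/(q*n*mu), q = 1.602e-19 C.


Step 1: sigma = q * n * mu = 1.602e-19 * 1.14e+15 * 812 = 1.48294e-01 S/cm
Step 2: rho = 1 / sigma = 1 / 1.48294e-01 = 6.743 ohm*cm

6.743


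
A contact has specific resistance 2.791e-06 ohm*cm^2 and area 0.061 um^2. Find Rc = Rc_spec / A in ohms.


Step 1: Convert area to cm^2: 0.061 um^2 = 6.1000e-10 cm^2
Step 2: Rc = Rc_spec / A = 2.791e-06 / 6.1000e-10
Step 3: Rc = 4.58e+03 ohms

4.58e+03


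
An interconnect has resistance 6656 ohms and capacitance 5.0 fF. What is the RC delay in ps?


Step 1: tau = R * C
Step 2: tau = 6656 * 5.0 fF = 6656 * 5.0e-15 F
Step 3: tau = 3.328e-11 s = 33.28 ps

33.28


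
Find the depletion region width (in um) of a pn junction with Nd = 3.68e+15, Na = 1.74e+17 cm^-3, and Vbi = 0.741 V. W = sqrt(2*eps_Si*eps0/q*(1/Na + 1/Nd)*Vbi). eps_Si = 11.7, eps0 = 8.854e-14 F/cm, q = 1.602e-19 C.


Step 1: 1/Na + 1/Nd = 1/1.74e+17 + 1/3.68e+15 = 2.77486e-16
Step 2: 2*eps*eps0/q = 2*11.7*8.854e-14/1.602e-19 = 1.293281e+07
Step 3: W^2 = 1.293281e+07 * 2.77486e-16 * 0.741 = 2.65921e-09
Step 4: W = sqrt(2.65921e-09) = 5.157e-05 cm = 0.5157 um

0.5157


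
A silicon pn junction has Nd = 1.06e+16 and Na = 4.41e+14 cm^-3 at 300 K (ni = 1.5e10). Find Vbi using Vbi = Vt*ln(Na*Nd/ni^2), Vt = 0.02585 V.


Step 1: Compute Na*Nd/ni^2 = 4.41e+14 * 1.06e+16 / (1.5e10)^2 = 2.0776e+10
Step 2: ln(2.0776e+10) = 23.7571
Step 3: Vbi = 0.02585 * 23.7571 = 0.614 V

0.614


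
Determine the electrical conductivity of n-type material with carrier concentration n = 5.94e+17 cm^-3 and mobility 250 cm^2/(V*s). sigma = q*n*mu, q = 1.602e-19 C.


Step 1: sigma = q * n * mu
Step 2: sigma = 1.602e-19 * 5.94e+17 * 250
Step 3: sigma = 2.379e+01 S/cm

2.379e+01


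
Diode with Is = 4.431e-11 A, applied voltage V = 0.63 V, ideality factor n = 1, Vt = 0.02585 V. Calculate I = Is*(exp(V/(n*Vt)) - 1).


Step 1: V/(n*Vt) = 0.63/(1*0.02585) = 24.3714
Step 2: exp(24.3714) = 3.8403e+10
Step 3: I = 4.431e-11 * (3.8403e+10 - 1) = 1.70e+00 A

1.70e+00


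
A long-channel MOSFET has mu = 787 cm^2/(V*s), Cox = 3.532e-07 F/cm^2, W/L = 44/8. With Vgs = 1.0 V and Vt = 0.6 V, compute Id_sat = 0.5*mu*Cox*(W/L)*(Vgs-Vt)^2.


Step 1: Overdrive voltage Vov = Vgs - Vt = 1.0 - 0.6 = 0.4 V
Step 2: W/L = 44/8 = 5.5
Step 3: Id = 0.5 * 787 * 3.532e-07 * 5.5 * 0.4^2
Step 4: Id = 1.22e-04 A

1.22e-04


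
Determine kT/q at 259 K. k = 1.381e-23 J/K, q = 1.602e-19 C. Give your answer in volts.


Step 1: kT = 1.381e-23 * 259 = 3.57679e-21 J
Step 2: Vt = kT/q = 3.57679e-21 / 1.602e-19
Step 3: Vt = 0.02233 V

0.02233


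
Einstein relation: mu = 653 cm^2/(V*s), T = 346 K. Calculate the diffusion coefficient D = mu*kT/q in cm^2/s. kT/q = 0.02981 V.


Step 1: D = mu * (kT/q)
Step 2: D = 653 * 0.02981
Step 3: D = 19.47 cm^2/s

19.47


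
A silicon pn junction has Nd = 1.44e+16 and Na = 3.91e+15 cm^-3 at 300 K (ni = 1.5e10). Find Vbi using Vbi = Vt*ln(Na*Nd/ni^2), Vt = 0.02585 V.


Step 1: Compute Na*Nd/ni^2 = 3.91e+15 * 1.44e+16 / (1.5e10)^2 = 2.5024e+11
Step 2: ln(2.5024e+11) = 26.2457
Step 3: Vbi = 0.02585 * 26.2457 = 0.678 V

0.678


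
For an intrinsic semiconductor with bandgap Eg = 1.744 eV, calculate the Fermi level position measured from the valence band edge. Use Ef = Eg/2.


Step 1: For an intrinsic semiconductor, the Fermi level sits at midgap.
Step 2: Ef = Eg / 2 = 1.744 / 2 = 0.872 eV

0.872


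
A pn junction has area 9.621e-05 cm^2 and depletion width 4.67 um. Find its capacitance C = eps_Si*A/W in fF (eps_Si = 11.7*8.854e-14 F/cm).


Step 1: eps_Si = 11.7 * 8.854e-14 = 1.035918e-12 F/cm
Step 2: W in cm = 4.67 * 1e-4 = 4.67e-04 cm
Step 3: C = 1.035918e-12 * 9.621e-05 / 4.67e-04 = 2.134169e-13 F
Step 4: C = 213.42 fF

213.42


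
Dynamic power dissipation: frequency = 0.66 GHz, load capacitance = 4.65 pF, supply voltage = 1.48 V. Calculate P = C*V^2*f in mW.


Step 1: V^2 = 1.48^2 = 2.1904 V^2
Step 2: P = C*V^2*f = 4.65e-12 F * 2.1904 * 0.66e9 Hz
Step 3: P = 6.7223376e-03 W
Step 4: P = 6.722 mW

6.722


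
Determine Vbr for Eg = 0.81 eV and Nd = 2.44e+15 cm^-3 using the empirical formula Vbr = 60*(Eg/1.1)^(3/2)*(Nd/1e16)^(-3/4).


Step 1: Eg/1.1 = 0.81/1.1 = 0.736364
Step 2: (Eg/1.1)^1.5 = 0.736364^1.5 = 0.631886
Step 3: (Nd/1e16)^(-0.75) = (0.244)^(-0.75) = 2.880432
Step 4: Vbr = 60 * 0.631886 * 2.880432 = 109.2 V

109.2


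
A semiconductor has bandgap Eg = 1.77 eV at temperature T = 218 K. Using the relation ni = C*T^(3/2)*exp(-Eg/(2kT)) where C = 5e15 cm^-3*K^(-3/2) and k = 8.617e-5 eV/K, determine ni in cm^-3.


Step 1: Compute kT = 8.617e-5 * 218 = 0.01878506 eV
Step 2: Exponent = -Eg/(2kT) = -1.77/(2*0.01878506) = -47.11191
Step 3: T^(3/2) = 218^1.5 = 3218.73
Step 4: ni = 5e15 * 3218.73 * exp(-47.11191) = 5.57e-02 cm^-3

5.57e-02


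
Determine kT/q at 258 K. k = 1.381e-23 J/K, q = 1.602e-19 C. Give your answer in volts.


Step 1: kT = 1.381e-23 * 258 = 3.56298e-21 J
Step 2: Vt = kT/q = 3.56298e-21 / 1.602e-19
Step 3: Vt = 0.02224 V

0.02224


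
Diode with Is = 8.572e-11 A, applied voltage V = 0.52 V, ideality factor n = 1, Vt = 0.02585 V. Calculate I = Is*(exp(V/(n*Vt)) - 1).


Step 1: V/(n*Vt) = 0.52/(1*0.02585) = 20.1161
Step 2: exp(20.1161) = 5.4489e+08
Step 3: I = 8.572e-11 * (5.4489e+08 - 1) = 4.67e-02 A

4.67e-02


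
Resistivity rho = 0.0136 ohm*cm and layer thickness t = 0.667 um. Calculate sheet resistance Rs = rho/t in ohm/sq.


Step 1: Convert thickness to cm: t = 0.667 um = 6.6700e-05 cm
Step 2: Rs = rho / t = 0.0136 / 6.6700e-05
Step 3: Rs = 203.9 ohm/sq

203.9


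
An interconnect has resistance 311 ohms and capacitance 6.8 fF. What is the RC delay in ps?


Step 1: tau = R * C
Step 2: tau = 311 * 6.8 fF = 311 * 6.8e-15 F
Step 3: tau = 2.1148e-12 s = 2.1148 ps

2.1148


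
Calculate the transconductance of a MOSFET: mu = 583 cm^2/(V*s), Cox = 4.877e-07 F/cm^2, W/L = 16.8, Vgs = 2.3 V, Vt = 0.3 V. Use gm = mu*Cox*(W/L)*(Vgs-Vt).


Step 1: Vov = Vgs - Vt = 2.3 - 0.3 = 2.0 V
Step 2: gm = mu * Cox * (W/L) * Vov
Step 3: gm = 583 * 4.877e-07 * 16.8 * 2.0 = 9.55e-03 S

9.55e-03


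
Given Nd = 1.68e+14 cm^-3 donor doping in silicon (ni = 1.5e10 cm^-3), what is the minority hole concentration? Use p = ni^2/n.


Step 1: Since Nd >> ni, n ≈ Nd = 1.68e+14 cm^-3
Step 2: p = ni^2 / n = (1.5e10)^2 / 1.68e+14
Step 3: p = 2.25e20 / 1.68e+14 = 1.34e+06 cm^-3

1.34e+06


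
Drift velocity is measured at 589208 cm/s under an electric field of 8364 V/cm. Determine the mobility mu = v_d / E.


Step 1: mu = v_d / E
Step 2: mu = 589208 / 8364
Step 3: mu = 70.45 cm^2/(V*s)

70.45


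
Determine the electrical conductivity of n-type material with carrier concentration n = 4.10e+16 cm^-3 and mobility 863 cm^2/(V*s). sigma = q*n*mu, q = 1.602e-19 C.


Step 1: sigma = q * n * mu
Step 2: sigma = 1.602e-19 * 4.10e+16 * 863
Step 3: sigma = 5.668e+00 S/cm

5.668e+00


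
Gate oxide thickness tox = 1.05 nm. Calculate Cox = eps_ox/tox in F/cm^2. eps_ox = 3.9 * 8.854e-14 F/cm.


Step 1: eps_ox = 3.9 * 8.854e-14 = 3.45306e-13 F/cm
Step 2: tox in cm = 1.05 nm * 1e-7 = 1.0500e-07 cm
Step 3: Cox = 3.45306e-13 / 1.0500e-07 = 3.29e-06 F/cm^2

3.29e-06


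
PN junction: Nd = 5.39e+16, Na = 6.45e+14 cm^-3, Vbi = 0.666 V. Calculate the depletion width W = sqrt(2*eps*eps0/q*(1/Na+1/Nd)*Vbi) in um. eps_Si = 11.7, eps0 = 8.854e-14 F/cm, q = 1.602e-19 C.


Step 1: 1/Na + 1/Nd = 1/6.45e+14 + 1/5.39e+16 = 1.56894e-15
Step 2: 2*eps*eps0/q = 2*11.7*8.854e-14/1.602e-19 = 1.293281e+07
Step 3: W^2 = 1.293281e+07 * 1.56894e-15 * 0.666 = 1.35137e-08
Step 4: W = sqrt(1.35137e-08) = 1.162e-04 cm = 1.162 um

1.162


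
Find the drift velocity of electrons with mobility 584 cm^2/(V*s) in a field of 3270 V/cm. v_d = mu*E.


Step 1: v_d = mu * E
Step 2: v_d = 584 * 3270 = 1909680
Step 3: v_d = 1.91e+06 cm/s

1.91e+06


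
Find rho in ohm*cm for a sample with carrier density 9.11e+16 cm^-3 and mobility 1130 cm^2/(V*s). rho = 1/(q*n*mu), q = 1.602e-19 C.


Step 1: sigma = q * n * mu = 1.602e-19 * 9.11e+16 * 1130 = 1.64915e+01 S/cm
Step 2: rho = 1 / sigma = 1 / 1.64915e+01 = 0.06064 ohm*cm

0.06064


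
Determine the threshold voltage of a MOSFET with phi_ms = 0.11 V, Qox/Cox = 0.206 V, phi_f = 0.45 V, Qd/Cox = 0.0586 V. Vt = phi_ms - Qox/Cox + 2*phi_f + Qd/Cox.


Step 1: Vt = phi_ms - Qox/Cox + 2*phi_f + Qd/Cox
Step 2: Vt = 0.11 - 0.206 + 2*0.45 + 0.0586
Step 3: Vt = 0.11 - 0.206 + 0.9 + 0.0586
Step 4: Vt = 0.8626 V

0.8626


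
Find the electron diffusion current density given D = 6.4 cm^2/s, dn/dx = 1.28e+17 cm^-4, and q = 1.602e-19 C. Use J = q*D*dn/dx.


Step 1: J = q * D * (dn/dx)
Step 2: J = 1.602e-19 * 6.4 * 1.28e+17
Step 3: J = 1.31e-01 A/cm^2

1.31e-01


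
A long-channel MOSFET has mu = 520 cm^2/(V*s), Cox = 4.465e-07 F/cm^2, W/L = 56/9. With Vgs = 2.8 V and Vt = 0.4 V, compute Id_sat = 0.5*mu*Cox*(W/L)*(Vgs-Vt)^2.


Step 1: Overdrive voltage Vov = Vgs - Vt = 2.8 - 0.4 = 2.4 V
Step 2: W/L = 56/9 = 6.22222
Step 3: Id = 0.5 * 520 * 4.465e-07 * 6.22222 * 2.4^2
Step 4: Id = 4.16e-03 A

4.16e-03


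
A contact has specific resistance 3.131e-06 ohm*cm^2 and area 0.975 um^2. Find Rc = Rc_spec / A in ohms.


Step 1: Convert area to cm^2: 0.975 um^2 = 9.7500e-09 cm^2
Step 2: Rc = Rc_spec / A = 3.131e-06 / 9.7500e-09
Step 3: Rc = 3.21e+02 ohms

3.21e+02


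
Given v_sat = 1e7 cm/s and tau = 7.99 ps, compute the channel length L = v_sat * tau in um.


Step 1: tau in seconds = 7.99 ps * 1e-12 = 7.9900e-12 s
Step 2: L = v_sat * tau = 1e7 * 7.9900e-12 = 7.9900e-05 cm
Step 3: L in um = 7.9900e-05 * 1e4 = 0.799 um

0.799


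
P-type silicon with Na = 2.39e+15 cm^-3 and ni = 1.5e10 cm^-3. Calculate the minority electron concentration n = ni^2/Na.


Step 1: Majority hole concentration p ≈ Na = 2.39e+15 cm^-3
Step 2: n = ni^2 / Na = (1.5e10)^2 / 2.39e+15
Step 3: n = 9.41e+04 cm^-3

9.41e+04


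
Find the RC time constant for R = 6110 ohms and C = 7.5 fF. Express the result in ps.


Step 1: tau = R * C
Step 2: tau = 6110 * 7.5 fF = 6110 * 7.5e-15 F
Step 3: tau = 4.5825e-11 s = 45.825 ps

45.825


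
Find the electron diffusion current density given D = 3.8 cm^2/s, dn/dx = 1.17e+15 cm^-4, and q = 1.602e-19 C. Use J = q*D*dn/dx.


Step 1: J = q * D * (dn/dx)
Step 2: J = 1.602e-19 * 3.8 * 1.17e+15
Step 3: J = 7.12e-04 A/cm^2

7.12e-04


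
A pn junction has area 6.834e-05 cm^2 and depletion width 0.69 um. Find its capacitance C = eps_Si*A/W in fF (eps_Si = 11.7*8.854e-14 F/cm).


Step 1: eps_Si = 11.7 * 8.854e-14 = 1.035918e-12 F/cm
Step 2: W in cm = 0.69 * 1e-4 = 6.90e-05 cm
Step 3: C = 1.035918e-12 * 6.834e-05 / 6.90e-05 = 1.026009e-12 F
Step 4: C = 1026.01 fF

1026.01


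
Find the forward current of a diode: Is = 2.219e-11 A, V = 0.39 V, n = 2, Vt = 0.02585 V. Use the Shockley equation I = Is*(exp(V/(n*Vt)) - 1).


Step 1: V/(n*Vt) = 0.39/(2*0.02585) = 7.5435
Step 2: exp(7.5435) = 1.8884e+03
Step 3: I = 2.219e-11 * (1.8884e+03 - 1) = 4.19e-08 A

4.19e-08


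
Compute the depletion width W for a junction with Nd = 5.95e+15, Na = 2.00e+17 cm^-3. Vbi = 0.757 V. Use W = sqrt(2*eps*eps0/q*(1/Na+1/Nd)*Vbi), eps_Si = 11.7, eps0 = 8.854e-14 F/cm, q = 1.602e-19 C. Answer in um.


Step 1: 1/Na + 1/Nd = 1/2.00e+17 + 1/5.95e+15 = 1.73067e-16
Step 2: 2*eps*eps0/q = 2*11.7*8.854e-14/1.602e-19 = 1.293281e+07
Step 3: W^2 = 1.293281e+07 * 1.73067e-16 * 0.757 = 1.69435e-09
Step 4: W = sqrt(1.69435e-09) = 4.116e-05 cm = 0.4116 um

0.4116


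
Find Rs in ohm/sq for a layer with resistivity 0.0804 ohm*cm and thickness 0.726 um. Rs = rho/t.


Step 1: Convert thickness to cm: t = 0.726 um = 7.2600e-05 cm
Step 2: Rs = rho / t = 0.0804 / 7.2600e-05
Step 3: Rs = 1107.4 ohm/sq

1107.4


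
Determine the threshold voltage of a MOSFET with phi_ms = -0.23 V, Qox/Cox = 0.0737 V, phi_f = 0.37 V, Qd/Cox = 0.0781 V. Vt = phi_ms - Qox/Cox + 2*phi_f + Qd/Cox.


Step 1: Vt = phi_ms - Qox/Cox + 2*phi_f + Qd/Cox
Step 2: Vt = -0.23 - 0.0737 + 2*0.37 + 0.0781
Step 3: Vt = -0.23 - 0.0737 + 0.74 + 0.0781
Step 4: Vt = 0.5144 V

0.5144


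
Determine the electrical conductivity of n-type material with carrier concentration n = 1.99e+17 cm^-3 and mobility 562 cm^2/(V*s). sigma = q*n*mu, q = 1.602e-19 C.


Step 1: sigma = q * n * mu
Step 2: sigma = 1.602e-19 * 1.99e+17 * 562
Step 3: sigma = 1.792e+01 S/cm

1.792e+01


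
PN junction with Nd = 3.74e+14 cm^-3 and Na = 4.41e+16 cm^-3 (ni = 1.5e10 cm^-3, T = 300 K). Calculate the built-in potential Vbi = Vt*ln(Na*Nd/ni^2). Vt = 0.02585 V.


Step 1: Compute Na*Nd/ni^2 = 4.41e+16 * 3.74e+14 / (1.5e10)^2 = 7.3304e+10
Step 2: ln(7.3304e+10) = 25.0179
Step 3: Vbi = 0.02585 * 25.0179 = 0.647 V

0.647


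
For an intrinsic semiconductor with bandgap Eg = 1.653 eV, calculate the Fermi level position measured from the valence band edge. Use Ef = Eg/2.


Step 1: For an intrinsic semiconductor, the Fermi level sits at midgap.
Step 2: Ef = Eg / 2 = 1.653 / 2 = 0.8265 eV

0.8265


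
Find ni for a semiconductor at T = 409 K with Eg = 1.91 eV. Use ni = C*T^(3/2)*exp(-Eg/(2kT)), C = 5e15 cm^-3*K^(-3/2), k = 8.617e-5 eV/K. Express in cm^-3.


Step 1: Compute kT = 8.617e-5 * 409 = 0.03524353 eV
Step 2: Exponent = -Eg/(2kT) = -1.91/(2*0.03524353) = -27.09717
Step 3: T^(3/2) = 409^1.5 = 8271.51
Step 4: ni = 5e15 * 8271.51 * exp(-27.09717) = 7.05e+07 cm^-3

7.05e+07


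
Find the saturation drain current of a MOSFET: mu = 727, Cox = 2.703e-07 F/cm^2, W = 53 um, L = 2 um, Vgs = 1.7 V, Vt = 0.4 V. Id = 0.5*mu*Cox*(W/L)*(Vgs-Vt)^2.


Step 1: Overdrive voltage Vov = Vgs - Vt = 1.7 - 0.4 = 1.3 V
Step 2: W/L = 53/2 = 26.5
Step 3: Id = 0.5 * 727 * 2.703e-07 * 26.5 * 1.3^2
Step 4: Id = 4.40e-03 A

4.40e-03


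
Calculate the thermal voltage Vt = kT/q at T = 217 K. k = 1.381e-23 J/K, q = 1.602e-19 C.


Step 1: kT = 1.381e-23 * 217 = 2.99677e-21 J
Step 2: Vt = kT/q = 2.99677e-21 / 1.602e-19
Step 3: Vt = 0.01871 V

0.01871


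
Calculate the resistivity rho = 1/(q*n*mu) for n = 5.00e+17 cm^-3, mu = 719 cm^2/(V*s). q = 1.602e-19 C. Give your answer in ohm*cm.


Step 1: sigma = q * n * mu = 1.602e-19 * 5.00e+17 * 719 = 5.75919e+01 S/cm
Step 2: rho = 1 / sigma = 1 / 5.75919e+01 = 0.01736 ohm*cm

0.01736


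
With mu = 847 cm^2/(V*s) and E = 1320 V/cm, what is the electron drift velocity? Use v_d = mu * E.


Step 1: v_d = mu * E
Step 2: v_d = 847 * 1320 = 1118040
Step 3: v_d = 1.12e+06 cm/s

1.12e+06


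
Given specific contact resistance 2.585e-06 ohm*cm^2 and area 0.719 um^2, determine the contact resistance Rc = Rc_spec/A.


Step 1: Convert area to cm^2: 0.719 um^2 = 7.1900e-09 cm^2
Step 2: Rc = Rc_spec / A = 2.585e-06 / 7.1900e-09
Step 3: Rc = 3.60e+02 ohms

3.60e+02


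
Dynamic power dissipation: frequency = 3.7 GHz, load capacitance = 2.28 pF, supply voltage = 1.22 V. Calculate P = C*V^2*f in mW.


Step 1: V^2 = 1.22^2 = 1.4884 V^2
Step 2: P = C*V^2*f = 2.28e-12 F * 1.4884 * 3.7e9 Hz
Step 3: P = 1.25561424e-02 W
Step 4: P = 12.556 mW

12.556


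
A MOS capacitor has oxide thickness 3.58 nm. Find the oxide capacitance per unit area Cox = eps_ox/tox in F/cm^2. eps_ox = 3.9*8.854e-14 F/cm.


Step 1: eps_ox = 3.9 * 8.854e-14 = 3.45306e-13 F/cm
Step 2: tox in cm = 3.58 nm * 1e-7 = 3.5800e-07 cm
Step 3: Cox = 3.45306e-13 / 3.5800e-07 = 9.65e-07 F/cm^2

9.65e-07


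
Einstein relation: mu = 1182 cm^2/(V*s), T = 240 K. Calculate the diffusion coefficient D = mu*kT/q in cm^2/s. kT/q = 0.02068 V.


Step 1: D = mu * (kT/q)
Step 2: D = 1182 * 0.02068
Step 3: D = 24.44 cm^2/s

24.44


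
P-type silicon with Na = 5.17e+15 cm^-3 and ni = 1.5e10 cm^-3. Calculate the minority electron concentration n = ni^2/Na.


Step 1: Majority hole concentration p ≈ Na = 5.17e+15 cm^-3
Step 2: n = ni^2 / Na = (1.5e10)^2 / 5.17e+15
Step 3: n = 4.35e+04 cm^-3

4.35e+04


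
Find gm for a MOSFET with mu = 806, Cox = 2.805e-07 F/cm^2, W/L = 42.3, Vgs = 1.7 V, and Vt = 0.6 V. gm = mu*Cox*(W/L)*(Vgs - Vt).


Step 1: Vov = Vgs - Vt = 1.7 - 0.6 = 1.1 V
Step 2: gm = mu * Cox * (W/L) * Vov
Step 3: gm = 806 * 2.805e-07 * 42.3 * 1.1 = 1.05e-02 S

1.05e-02


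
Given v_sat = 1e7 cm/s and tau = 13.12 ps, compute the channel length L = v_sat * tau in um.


Step 1: tau in seconds = 13.12 ps * 1e-12 = 1.3120e-11 s
Step 2: L = v_sat * tau = 1e7 * 1.3120e-11 = 1.3120e-04 cm
Step 3: L in um = 1.3120e-04 * 1e4 = 1.312 um

1.312


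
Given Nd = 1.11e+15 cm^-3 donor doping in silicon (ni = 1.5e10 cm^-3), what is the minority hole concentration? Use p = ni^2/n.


Step 1: Since Nd >> ni, n ≈ Nd = 1.11e+15 cm^-3
Step 2: p = ni^2 / n = (1.5e10)^2 / 1.11e+15
Step 3: p = 2.25e20 / 1.11e+15 = 2.03e+05 cm^-3

2.03e+05


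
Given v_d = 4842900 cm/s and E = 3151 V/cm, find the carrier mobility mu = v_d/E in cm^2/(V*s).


Step 1: mu = v_d / E
Step 2: mu = 4842900 / 3151
Step 3: mu = 1536.94 cm^2/(V*s)

1536.94


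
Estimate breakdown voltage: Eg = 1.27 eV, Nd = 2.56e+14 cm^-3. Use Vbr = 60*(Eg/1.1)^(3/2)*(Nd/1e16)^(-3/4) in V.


Step 1: Eg/1.1 = 1.27/1.1 = 1.154545
Step 2: (Eg/1.1)^1.5 = 1.154545^1.5 = 1.240556
Step 3: (Nd/1e16)^(-0.75) = (0.0256)^(-0.75) = 15.625000
Step 4: Vbr = 60 * 1.240556 * 15.625000 = 1163.0 V

1163.0


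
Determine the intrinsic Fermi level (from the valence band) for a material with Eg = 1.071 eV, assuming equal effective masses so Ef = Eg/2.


Step 1: For an intrinsic semiconductor, the Fermi level sits at midgap.
Step 2: Ef = Eg / 2 = 1.071 / 2 = 0.5355 eV

0.5355


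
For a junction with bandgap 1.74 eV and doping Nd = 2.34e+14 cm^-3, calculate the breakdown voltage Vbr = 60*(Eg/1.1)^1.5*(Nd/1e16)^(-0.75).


Step 1: Eg/1.1 = 1.74/1.1 = 1.581818
Step 2: (Eg/1.1)^1.5 = 1.581818^1.5 = 1.989458
Step 3: (Nd/1e16)^(-0.75) = (0.0234)^(-0.75) = 16.714297
Step 4: Vbr = 60 * 1.989458 * 16.714297 = 1995.1 V

1995.1


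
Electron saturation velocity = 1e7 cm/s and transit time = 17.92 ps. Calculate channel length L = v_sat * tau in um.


Step 1: tau in seconds = 17.92 ps * 1e-12 = 1.7920e-11 s
Step 2: L = v_sat * tau = 1e7 * 1.7920e-11 = 1.7920e-04 cm
Step 3: L in um = 1.7920e-04 * 1e4 = 1.792 um

1.792


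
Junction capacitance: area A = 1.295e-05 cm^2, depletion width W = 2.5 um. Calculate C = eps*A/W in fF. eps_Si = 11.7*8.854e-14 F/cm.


Step 1: eps_Si = 11.7 * 8.854e-14 = 1.035918e-12 F/cm
Step 2: W in cm = 2.5 * 1e-4 = 2.50e-04 cm
Step 3: C = 1.035918e-12 * 1.295e-05 / 2.50e-04 = 5.366055e-14 F
Step 4: C = 53.66 fF

53.66


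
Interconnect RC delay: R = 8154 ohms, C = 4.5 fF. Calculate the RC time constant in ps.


Step 1: tau = R * C
Step 2: tau = 8154 * 4.5 fF = 8154 * 4.5e-15 F
Step 3: tau = 3.6693e-11 s = 36.693 ps

36.693


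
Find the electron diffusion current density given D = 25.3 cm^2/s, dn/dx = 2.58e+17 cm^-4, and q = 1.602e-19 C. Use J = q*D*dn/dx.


Step 1: J = q * D * (dn/dx)
Step 2: J = 1.602e-19 * 25.3 * 2.58e+17
Step 3: J = 1.05e+00 A/cm^2

1.05e+00


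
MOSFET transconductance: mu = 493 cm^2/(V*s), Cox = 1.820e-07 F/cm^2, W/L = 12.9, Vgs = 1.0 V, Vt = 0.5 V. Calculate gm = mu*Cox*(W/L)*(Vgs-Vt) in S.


Step 1: Vov = Vgs - Vt = 1.0 - 0.5 = 0.5 V
Step 2: gm = mu * Cox * (W/L) * Vov
Step 3: gm = 493 * 1.820e-07 * 12.9 * 0.5 = 5.79e-04 S

5.79e-04


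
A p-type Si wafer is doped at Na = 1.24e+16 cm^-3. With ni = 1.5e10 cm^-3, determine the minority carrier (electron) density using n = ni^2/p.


Step 1: Majority hole concentration p ≈ Na = 1.24e+16 cm^-3
Step 2: n = ni^2 / Na = (1.5e10)^2 / 1.24e+16
Step 3: n = 1.81e+04 cm^-3

1.81e+04


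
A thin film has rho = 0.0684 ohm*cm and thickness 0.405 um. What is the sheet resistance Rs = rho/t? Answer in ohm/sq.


Step 1: Convert thickness to cm: t = 0.405 um = 4.0500e-05 cm
Step 2: Rs = rho / t = 0.0684 / 4.0500e-05
Step 3: Rs = 1688.9 ohm/sq

1688.9


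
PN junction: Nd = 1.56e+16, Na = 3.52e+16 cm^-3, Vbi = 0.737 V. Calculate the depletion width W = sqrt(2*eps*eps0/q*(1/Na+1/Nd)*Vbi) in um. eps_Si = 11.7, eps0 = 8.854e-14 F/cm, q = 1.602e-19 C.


Step 1: 1/Na + 1/Nd = 1/3.52e+16 + 1/1.56e+16 = 9.25117e-17
Step 2: 2*eps*eps0/q = 2*11.7*8.854e-14/1.602e-19 = 1.293281e+07
Step 3: W^2 = 1.293281e+07 * 9.25117e-17 * 0.737 = 8.81774e-10
Step 4: W = sqrt(8.81774e-10) = 2.969e-05 cm = 0.2969 um

0.2969


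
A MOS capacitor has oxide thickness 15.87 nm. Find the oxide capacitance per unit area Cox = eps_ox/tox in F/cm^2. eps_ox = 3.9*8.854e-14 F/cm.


Step 1: eps_ox = 3.9 * 8.854e-14 = 3.45306e-13 F/cm
Step 2: tox in cm = 15.87 nm * 1e-7 = 1.5870e-06 cm
Step 3: Cox = 3.45306e-13 / 1.5870e-06 = 2.18e-07 F/cm^2

2.18e-07


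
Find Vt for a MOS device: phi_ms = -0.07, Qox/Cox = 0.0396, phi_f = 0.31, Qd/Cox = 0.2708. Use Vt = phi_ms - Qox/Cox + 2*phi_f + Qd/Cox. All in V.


Step 1: Vt = phi_ms - Qox/Cox + 2*phi_f + Qd/Cox
Step 2: Vt = -0.07 - 0.0396 + 2*0.31 + 0.2708
Step 3: Vt = -0.07 - 0.0396 + 0.62 + 0.2708
Step 4: Vt = 0.7812 V

0.7812


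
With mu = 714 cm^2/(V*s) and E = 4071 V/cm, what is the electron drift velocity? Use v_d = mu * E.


Step 1: v_d = mu * E
Step 2: v_d = 714 * 4071 = 2906694
Step 3: v_d = 2.91e+06 cm/s

2.91e+06


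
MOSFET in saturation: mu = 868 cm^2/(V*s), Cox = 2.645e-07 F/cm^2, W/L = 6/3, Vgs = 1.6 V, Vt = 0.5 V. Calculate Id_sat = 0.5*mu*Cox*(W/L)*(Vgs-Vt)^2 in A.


Step 1: Overdrive voltage Vov = Vgs - Vt = 1.6 - 0.5 = 1.1 V
Step 2: W/L = 6/3 = 2
Step 3: Id = 0.5 * 868 * 2.645e-07 * 2 * 1.1^2
Step 4: Id = 2.78e-04 A

2.78e-04


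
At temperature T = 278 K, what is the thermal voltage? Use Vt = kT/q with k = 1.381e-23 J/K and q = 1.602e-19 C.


Step 1: kT = 1.381e-23 * 278 = 3.83918e-21 J
Step 2: Vt = kT/q = 3.83918e-21 / 1.602e-19
Step 3: Vt = 0.02396 V

0.02396


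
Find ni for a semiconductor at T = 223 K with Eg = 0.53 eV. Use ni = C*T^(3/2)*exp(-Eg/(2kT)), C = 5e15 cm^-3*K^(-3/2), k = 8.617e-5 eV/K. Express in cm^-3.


Step 1: Compute kT = 8.617e-5 * 223 = 0.01921591 eV
Step 2: Exponent = -Eg/(2kT) = -0.53/(2*0.01921591) = -13.79066
Step 3: T^(3/2) = 223^1.5 = 3330.10
Step 4: ni = 5e15 * 3330.10 * exp(-13.79066) = 1.71e+13 cm^-3

1.71e+13


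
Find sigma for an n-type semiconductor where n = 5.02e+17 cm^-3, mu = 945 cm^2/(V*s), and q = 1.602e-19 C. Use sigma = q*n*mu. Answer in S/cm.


Step 1: sigma = q * n * mu
Step 2: sigma = 1.602e-19 * 5.02e+17 * 945
Step 3: sigma = 7.600e+01 S/cm

7.600e+01


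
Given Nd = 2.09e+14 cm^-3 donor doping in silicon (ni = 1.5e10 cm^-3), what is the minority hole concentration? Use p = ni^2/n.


Step 1: Since Nd >> ni, n ≈ Nd = 2.09e+14 cm^-3
Step 2: p = ni^2 / n = (1.5e10)^2 / 2.09e+14
Step 3: p = 2.25e20 / 2.09e+14 = 1.08e+06 cm^-3

1.08e+06


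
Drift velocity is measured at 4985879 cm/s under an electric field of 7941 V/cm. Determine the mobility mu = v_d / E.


Step 1: mu = v_d / E
Step 2: mu = 4985879 / 7941
Step 3: mu = 627.87 cm^2/(V*s)

627.87


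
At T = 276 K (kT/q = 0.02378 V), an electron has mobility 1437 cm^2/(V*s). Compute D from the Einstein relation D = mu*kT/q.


Step 1: D = mu * (kT/q)
Step 2: D = 1437 * 0.02378
Step 3: D = 34.17 cm^2/s

34.17


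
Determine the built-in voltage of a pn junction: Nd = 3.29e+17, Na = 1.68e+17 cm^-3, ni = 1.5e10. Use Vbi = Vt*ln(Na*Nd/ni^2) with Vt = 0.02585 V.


Step 1: Compute Na*Nd/ni^2 = 1.68e+17 * 3.29e+17 / (1.5e10)^2 = 2.4565e+14
Step 2: ln(2.4565e+14) = 33.1349
Step 3: Vbi = 0.02585 * 33.1349 = 0.857 V

0.857


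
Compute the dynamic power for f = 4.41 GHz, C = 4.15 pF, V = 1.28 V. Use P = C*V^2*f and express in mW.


Step 1: V^2 = 1.28^2 = 1.6384 V^2
Step 2: P = C*V^2*f = 4.15e-12 F * 1.6384 * 4.41e9 Hz
Step 3: P = 2.99851776e-02 W
Step 4: P = 29.985 mW

29.985


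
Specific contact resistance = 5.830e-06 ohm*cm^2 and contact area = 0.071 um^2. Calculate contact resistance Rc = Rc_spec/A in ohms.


Step 1: Convert area to cm^2: 0.071 um^2 = 7.1000e-10 cm^2
Step 2: Rc = Rc_spec / A = 5.830e-06 / 7.1000e-10
Step 3: Rc = 8.21e+03 ohms

8.21e+03


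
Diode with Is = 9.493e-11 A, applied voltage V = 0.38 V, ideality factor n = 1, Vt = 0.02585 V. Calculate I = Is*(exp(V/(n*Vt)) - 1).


Step 1: V/(n*Vt) = 0.38/(1*0.02585) = 14.7002
Step 2: exp(14.7002) = 2.4222e+06
Step 3: I = 9.493e-11 * (2.4222e+06 - 1) = 2.30e-04 A

2.30e-04


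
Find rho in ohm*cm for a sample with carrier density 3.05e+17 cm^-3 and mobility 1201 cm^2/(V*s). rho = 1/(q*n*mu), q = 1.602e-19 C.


Step 1: sigma = q * n * mu = 1.602e-19 * 3.05e+17 * 1201 = 5.86821e+01 S/cm
Step 2: rho = 1 / sigma = 1 / 5.86821e+01 = 0.01704 ohm*cm

0.01704


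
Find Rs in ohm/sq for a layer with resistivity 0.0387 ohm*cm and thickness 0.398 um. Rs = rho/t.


Step 1: Convert thickness to cm: t = 0.398 um = 3.9800e-05 cm
Step 2: Rs = rho / t = 0.0387 / 3.9800e-05
Step 3: Rs = 972.4 ohm/sq

972.4


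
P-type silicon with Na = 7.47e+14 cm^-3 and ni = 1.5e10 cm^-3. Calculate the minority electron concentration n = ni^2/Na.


Step 1: Majority hole concentration p ≈ Na = 7.47e+14 cm^-3
Step 2: n = ni^2 / Na = (1.5e10)^2 / 7.47e+14
Step 3: n = 3.01e+05 cm^-3

3.01e+05


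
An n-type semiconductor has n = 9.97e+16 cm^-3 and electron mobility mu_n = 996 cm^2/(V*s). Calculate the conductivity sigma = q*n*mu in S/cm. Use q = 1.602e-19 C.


Step 1: sigma = q * n * mu
Step 2: sigma = 1.602e-19 * 9.97e+16 * 996
Step 3: sigma = 1.591e+01 S/cm

1.591e+01


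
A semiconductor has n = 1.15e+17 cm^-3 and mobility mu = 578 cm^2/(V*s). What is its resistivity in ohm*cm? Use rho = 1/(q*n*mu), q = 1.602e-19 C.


Step 1: sigma = q * n * mu = 1.602e-19 * 1.15e+17 * 578 = 1.06485e+01 S/cm
Step 2: rho = 1 / sigma = 1 / 1.06485e+01 = 0.09391 ohm*cm

0.09391


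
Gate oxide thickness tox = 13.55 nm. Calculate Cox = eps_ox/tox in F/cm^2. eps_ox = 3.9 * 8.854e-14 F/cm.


Step 1: eps_ox = 3.9 * 8.854e-14 = 3.45306e-13 F/cm
Step 2: tox in cm = 13.55 nm * 1e-7 = 1.3550e-06 cm
Step 3: Cox = 3.45306e-13 / 1.3550e-06 = 2.55e-07 F/cm^2

2.55e-07


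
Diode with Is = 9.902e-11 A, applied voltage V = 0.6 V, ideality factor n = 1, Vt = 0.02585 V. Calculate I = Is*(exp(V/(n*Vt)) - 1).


Step 1: V/(n*Vt) = 0.6/(1*0.02585) = 23.2108
Step 2: exp(23.2108) = 1.2032e+10
Step 3: I = 9.902e-11 * (1.2032e+10 - 1) = 1.19e+00 A

1.19e+00


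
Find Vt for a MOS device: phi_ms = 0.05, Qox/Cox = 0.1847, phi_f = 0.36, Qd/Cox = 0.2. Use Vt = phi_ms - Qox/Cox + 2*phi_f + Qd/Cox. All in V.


Step 1: Vt = phi_ms - Qox/Cox + 2*phi_f + Qd/Cox
Step 2: Vt = 0.05 - 0.1847 + 2*0.36 + 0.2
Step 3: Vt = 0.05 - 0.1847 + 0.72 + 0.2
Step 4: Vt = 0.7853 V

0.7853


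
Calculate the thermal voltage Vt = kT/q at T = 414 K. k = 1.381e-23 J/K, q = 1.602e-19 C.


Step 1: kT = 1.381e-23 * 414 = 5.71734e-21 J
Step 2: Vt = kT/q = 5.71734e-21 / 1.602e-19
Step 3: Vt = 0.03569 V

0.03569


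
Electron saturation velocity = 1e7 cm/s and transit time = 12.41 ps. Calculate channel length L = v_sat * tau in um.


Step 1: tau in seconds = 12.41 ps * 1e-12 = 1.2410e-11 s
Step 2: L = v_sat * tau = 1e7 * 1.2410e-11 = 1.2410e-04 cm
Step 3: L in um = 1.2410e-04 * 1e4 = 1.241 um

1.241


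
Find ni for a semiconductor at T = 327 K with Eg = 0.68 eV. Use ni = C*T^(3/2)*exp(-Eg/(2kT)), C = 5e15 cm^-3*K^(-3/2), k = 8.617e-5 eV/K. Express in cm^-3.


Step 1: Compute kT = 8.617e-5 * 327 = 0.02817759 eV
Step 2: Exponent = -Eg/(2kT) = -0.68/(2*0.02817759) = -12.06633
Step 3: T^(3/2) = 327^1.5 = 5913.19
Step 4: ni = 5e15 * 5913.19 * exp(-12.06633) = 1.70e+14 cm^-3

1.70e+14


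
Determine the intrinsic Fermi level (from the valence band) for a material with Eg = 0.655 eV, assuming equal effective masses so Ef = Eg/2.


Step 1: For an intrinsic semiconductor, the Fermi level sits at midgap.
Step 2: Ef = Eg / 2 = 0.655 / 2 = 0.3275 eV

0.3275


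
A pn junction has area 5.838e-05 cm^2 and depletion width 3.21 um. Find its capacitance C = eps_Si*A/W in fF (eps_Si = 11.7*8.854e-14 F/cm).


Step 1: eps_Si = 11.7 * 8.854e-14 = 1.035918e-12 F/cm
Step 2: W in cm = 3.21 * 1e-4 = 3.21e-04 cm
Step 3: C = 1.035918e-12 * 5.838e-05 / 3.21e-04 = 1.884015e-13 F
Step 4: C = 188.4 fF

188.4


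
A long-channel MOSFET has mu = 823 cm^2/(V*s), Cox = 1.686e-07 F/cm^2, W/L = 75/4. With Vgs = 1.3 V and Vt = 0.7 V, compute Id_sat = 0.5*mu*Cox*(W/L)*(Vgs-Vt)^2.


Step 1: Overdrive voltage Vov = Vgs - Vt = 1.3 - 0.7 = 0.6 V
Step 2: W/L = 75/4 = 18.75
Step 3: Id = 0.5 * 823 * 1.686e-07 * 18.75 * 0.6^2
Step 4: Id = 4.68e-04 A

4.68e-04


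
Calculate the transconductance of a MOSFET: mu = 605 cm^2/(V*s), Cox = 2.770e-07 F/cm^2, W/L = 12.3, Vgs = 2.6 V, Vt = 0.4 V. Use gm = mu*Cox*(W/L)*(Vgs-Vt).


Step 1: Vov = Vgs - Vt = 2.6 - 0.4 = 2.2 V
Step 2: gm = mu * Cox * (W/L) * Vov
Step 3: gm = 605 * 2.770e-07 * 12.3 * 2.2 = 4.53e-03 S

4.53e-03


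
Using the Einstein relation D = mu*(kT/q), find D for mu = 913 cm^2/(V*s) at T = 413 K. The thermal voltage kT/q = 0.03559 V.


Step 1: D = mu * (kT/q)
Step 2: D = 913 * 0.03559
Step 3: D = 32.49 cm^2/s

32.49


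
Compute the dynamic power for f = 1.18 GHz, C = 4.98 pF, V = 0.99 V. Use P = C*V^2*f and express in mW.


Step 1: V^2 = 0.99^2 = 0.9801 V^2
Step 2: P = C*V^2*f = 4.98e-12 F * 0.9801 * 1.18e9 Hz
Step 3: P = 5.75945964e-03 W
Step 4: P = 5.759 mW

5.759


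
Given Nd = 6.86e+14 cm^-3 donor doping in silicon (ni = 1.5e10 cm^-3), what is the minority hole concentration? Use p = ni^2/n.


Step 1: Since Nd >> ni, n ≈ Nd = 6.86e+14 cm^-3
Step 2: p = ni^2 / n = (1.5e10)^2 / 6.86e+14
Step 3: p = 2.25e20 / 6.86e+14 = 3.28e+05 cm^-3

3.28e+05


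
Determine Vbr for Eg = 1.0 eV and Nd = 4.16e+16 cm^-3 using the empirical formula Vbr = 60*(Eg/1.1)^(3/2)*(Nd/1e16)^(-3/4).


Step 1: Eg/1.1 = 1.0/1.1 = 0.909091
Step 2: (Eg/1.1)^1.5 = 0.909091^1.5 = 0.866784
Step 3: (Nd/1e16)^(-0.75) = (4.16)^(-0.75) = 0.343305
Step 4: Vbr = 60 * 0.866784 * 0.343305 = 17.9 V

17.9


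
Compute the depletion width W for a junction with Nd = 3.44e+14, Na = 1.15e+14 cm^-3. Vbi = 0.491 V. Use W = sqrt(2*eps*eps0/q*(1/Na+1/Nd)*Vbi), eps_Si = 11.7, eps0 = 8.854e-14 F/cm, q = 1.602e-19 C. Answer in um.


Step 1: 1/Na + 1/Nd = 1/1.15e+14 + 1/3.44e+14 = 1.16026e-14
Step 2: 2*eps*eps0/q = 2*11.7*8.854e-14/1.602e-19 = 1.293281e+07
Step 3: W^2 = 1.293281e+07 * 1.16026e-14 * 0.491 = 7.36766e-08
Step 4: W = sqrt(7.36766e-08) = 2.714e-04 cm = 2.714 um

2.714


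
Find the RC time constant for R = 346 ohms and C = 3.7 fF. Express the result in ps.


Step 1: tau = R * C
Step 2: tau = 346 * 3.7 fF = 346 * 3.7e-15 F
Step 3: tau = 1.2802e-12 s = 1.2802 ps

1.2802


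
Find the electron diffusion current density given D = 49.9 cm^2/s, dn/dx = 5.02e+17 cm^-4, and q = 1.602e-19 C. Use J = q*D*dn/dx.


Step 1: J = q * D * (dn/dx)
Step 2: J = 1.602e-19 * 49.9 * 5.02e+17
Step 3: J = 4.01e+00 A/cm^2

4.01e+00


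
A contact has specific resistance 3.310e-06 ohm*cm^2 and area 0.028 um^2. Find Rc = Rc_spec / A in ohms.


Step 1: Convert area to cm^2: 0.028 um^2 = 2.8000e-10 cm^2
Step 2: Rc = Rc_spec / A = 3.310e-06 / 2.8000e-10
Step 3: Rc = 1.18e+04 ohms

1.18e+04


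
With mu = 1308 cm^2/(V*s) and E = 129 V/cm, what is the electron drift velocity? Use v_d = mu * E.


Step 1: v_d = mu * E
Step 2: v_d = 1308 * 129 = 168732
Step 3: v_d = 1.69e+05 cm/s

1.69e+05


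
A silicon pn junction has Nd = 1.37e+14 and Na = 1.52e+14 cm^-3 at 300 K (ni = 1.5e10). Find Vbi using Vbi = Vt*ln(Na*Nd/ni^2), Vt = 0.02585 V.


Step 1: Compute Na*Nd/ni^2 = 1.52e+14 * 1.37e+14 / (1.5e10)^2 = 9.2551e+07
Step 2: ln(9.2551e+07) = 18.3433
Step 3: Vbi = 0.02585 * 18.3433 = 0.474 V

0.474


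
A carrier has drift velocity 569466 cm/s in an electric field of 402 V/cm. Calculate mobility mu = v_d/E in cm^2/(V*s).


Step 1: mu = v_d / E
Step 2: mu = 569466 / 402
Step 3: mu = 1416.58 cm^2/(V*s)

1416.58


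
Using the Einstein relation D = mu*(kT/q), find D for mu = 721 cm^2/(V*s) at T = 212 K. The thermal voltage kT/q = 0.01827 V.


Step 1: D = mu * (kT/q)
Step 2: D = 721 * 0.01827
Step 3: D = 13.17 cm^2/s

13.17


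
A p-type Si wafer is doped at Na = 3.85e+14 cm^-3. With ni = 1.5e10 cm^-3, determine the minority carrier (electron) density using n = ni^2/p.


Step 1: Majority hole concentration p ≈ Na = 3.85e+14 cm^-3
Step 2: n = ni^2 / Na = (1.5e10)^2 / 3.85e+14
Step 3: n = 5.84e+05 cm^-3

5.84e+05


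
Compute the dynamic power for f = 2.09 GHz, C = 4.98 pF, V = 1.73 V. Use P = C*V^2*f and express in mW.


Step 1: V^2 = 1.73^2 = 2.9929 V^2
Step 2: P = C*V^2*f = 4.98e-12 F * 2.9929 * 2.09e9 Hz
Step 3: P = 3.115070178e-02 W
Step 4: P = 31.151 mW

31.151


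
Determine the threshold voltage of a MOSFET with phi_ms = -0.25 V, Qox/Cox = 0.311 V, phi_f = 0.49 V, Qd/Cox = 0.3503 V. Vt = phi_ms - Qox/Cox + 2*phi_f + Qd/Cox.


Step 1: Vt = phi_ms - Qox/Cox + 2*phi_f + Qd/Cox
Step 2: Vt = -0.25 - 0.311 + 2*0.49 + 0.3503
Step 3: Vt = -0.25 - 0.311 + 0.98 + 0.3503
Step 4: Vt = 0.7693 V

0.7693


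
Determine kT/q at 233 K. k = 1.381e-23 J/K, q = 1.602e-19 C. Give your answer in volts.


Step 1: kT = 1.381e-23 * 233 = 3.21773e-21 J
Step 2: Vt = kT/q = 3.21773e-21 / 1.602e-19
Step 3: Vt = 0.02009 V

0.02009


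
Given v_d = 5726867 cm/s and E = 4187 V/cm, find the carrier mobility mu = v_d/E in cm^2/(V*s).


Step 1: mu = v_d / E
Step 2: mu = 5726867 / 4187
Step 3: mu = 1367.77 cm^2/(V*s)

1367.77


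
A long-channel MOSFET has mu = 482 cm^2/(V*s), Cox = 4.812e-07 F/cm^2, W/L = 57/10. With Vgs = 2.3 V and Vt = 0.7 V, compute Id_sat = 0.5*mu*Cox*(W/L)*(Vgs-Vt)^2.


Step 1: Overdrive voltage Vov = Vgs - Vt = 2.3 - 0.7 = 1.6 V
Step 2: W/L = 57/10 = 5.7
Step 3: Id = 0.5 * 482 * 4.812e-07 * 5.7 * 1.6^2
Step 4: Id = 1.69e-03 A

1.69e-03


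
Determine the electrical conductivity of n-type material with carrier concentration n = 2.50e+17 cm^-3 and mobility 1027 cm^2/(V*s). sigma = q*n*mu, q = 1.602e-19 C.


Step 1: sigma = q * n * mu
Step 2: sigma = 1.602e-19 * 2.50e+17 * 1027
Step 3: sigma = 4.113e+01 S/cm

4.113e+01


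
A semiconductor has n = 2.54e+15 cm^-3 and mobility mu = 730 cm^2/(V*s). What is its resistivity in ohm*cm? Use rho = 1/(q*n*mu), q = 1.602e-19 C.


Step 1: sigma = q * n * mu = 1.602e-19 * 2.54e+15 * 730 = 2.97043e-01 S/cm
Step 2: rho = 1 / sigma = 1 / 2.97043e-01 = 3.367 ohm*cm

3.367


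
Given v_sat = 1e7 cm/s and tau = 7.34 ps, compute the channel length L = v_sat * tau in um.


Step 1: tau in seconds = 7.34 ps * 1e-12 = 7.3400e-12 s
Step 2: L = v_sat * tau = 1e7 * 7.3400e-12 = 7.3400e-05 cm
Step 3: L in um = 7.3400e-05 * 1e4 = 0.734 um

0.734


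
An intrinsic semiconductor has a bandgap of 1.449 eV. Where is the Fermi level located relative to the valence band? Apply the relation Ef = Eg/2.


Step 1: For an intrinsic semiconductor, the Fermi level sits at midgap.
Step 2: Ef = Eg / 2 = 1.449 / 2 = 0.7245 eV

0.7245


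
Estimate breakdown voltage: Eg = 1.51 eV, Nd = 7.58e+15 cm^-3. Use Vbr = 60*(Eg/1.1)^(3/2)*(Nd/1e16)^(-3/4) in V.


Step 1: Eg/1.1 = 1.51/1.1 = 1.372727
Step 2: (Eg/1.1)^1.5 = 1.372727^1.5 = 1.608334
Step 3: (Nd/1e16)^(-0.75) = (0.758)^(-0.75) = 1.230972
Step 4: Vbr = 60 * 1.608334 * 1.230972 = 118.8 V

118.8


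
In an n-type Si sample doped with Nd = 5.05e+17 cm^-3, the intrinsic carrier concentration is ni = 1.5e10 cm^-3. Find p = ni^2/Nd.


Step 1: Since Nd >> ni, n ≈ Nd = 5.05e+17 cm^-3
Step 2: p = ni^2 / n = (1.5e10)^2 / 5.05e+17
Step 3: p = 2.25e20 / 5.05e+17 = 4.46e+02 cm^-3

4.46e+02
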